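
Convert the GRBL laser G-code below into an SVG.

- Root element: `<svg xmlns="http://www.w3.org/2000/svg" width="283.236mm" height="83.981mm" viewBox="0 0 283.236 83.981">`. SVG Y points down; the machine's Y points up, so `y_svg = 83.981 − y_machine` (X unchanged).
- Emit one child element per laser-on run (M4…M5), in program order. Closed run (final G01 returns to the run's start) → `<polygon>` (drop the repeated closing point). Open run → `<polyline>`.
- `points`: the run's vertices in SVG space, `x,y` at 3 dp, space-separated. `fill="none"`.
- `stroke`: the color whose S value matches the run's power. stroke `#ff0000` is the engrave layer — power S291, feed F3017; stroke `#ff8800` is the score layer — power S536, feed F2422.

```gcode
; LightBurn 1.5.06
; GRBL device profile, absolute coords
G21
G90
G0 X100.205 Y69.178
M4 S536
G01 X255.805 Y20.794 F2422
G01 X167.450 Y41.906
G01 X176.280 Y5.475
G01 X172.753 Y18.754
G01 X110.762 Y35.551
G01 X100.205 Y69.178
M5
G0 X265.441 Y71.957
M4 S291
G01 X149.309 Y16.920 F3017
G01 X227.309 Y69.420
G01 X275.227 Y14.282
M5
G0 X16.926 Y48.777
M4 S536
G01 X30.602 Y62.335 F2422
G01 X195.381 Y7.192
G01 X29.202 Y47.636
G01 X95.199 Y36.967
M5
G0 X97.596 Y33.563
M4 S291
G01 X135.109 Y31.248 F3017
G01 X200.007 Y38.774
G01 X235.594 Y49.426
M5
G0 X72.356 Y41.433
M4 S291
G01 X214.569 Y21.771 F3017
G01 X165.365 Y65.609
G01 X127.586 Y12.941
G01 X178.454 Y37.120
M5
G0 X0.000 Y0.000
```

Each laser-on run becomes one SVG element. Flip Y back into SVG space with y_svg = 83.981 − y_machine.

Run 1: power S536 maps to stroke `#ff8800` (score). The run returns to its start, so emit a `<polygon>` with points (Y-flipped): 100.205,14.803 255.805,63.187 167.450,42.075 176.280,78.506 172.753,65.227 110.762,48.430.

Run 2: S291 ⇒ engrave layer `#ff0000`. The run is open, so emit a `<polyline>` with points (Y-flipped): 265.441,12.024 149.309,67.061 227.309,14.561 275.227,69.699.

Run 3: power S536 maps to stroke `#ff8800` (score). The run is open, so emit a `<polyline>` with points (Y-flipped): 16.926,35.204 30.602,21.646 195.381,76.789 29.202,36.345 95.199,47.014.

Run 4: power S291 maps to stroke `#ff0000` (engrave). The run is open, so emit a `<polyline>` with points (Y-flipped): 97.596,50.418 135.109,52.733 200.007,45.207 235.594,34.555.

Run 5: S291 ⇒ engrave layer `#ff0000`. The run is open, so emit a `<polyline>` with points (Y-flipped): 72.356,42.548 214.569,62.210 165.365,18.372 127.586,71.040 178.454,46.861.

<svg xmlns="http://www.w3.org/2000/svg" width="283.236mm" height="83.981mm" viewBox="0 0 283.236 83.981">
  <polygon points="100.205,14.803 255.805,63.187 167.450,42.075 176.280,78.506 172.753,65.227 110.762,48.430" fill="none" stroke="#ff8800"/>
  <polyline points="265.441,12.024 149.309,67.061 227.309,14.561 275.227,69.699" fill="none" stroke="#ff0000"/>
  <polyline points="16.926,35.204 30.602,21.646 195.381,76.789 29.202,36.345 95.199,47.014" fill="none" stroke="#ff8800"/>
  <polyline points="97.596,50.418 135.109,52.733 200.007,45.207 235.594,34.555" fill="none" stroke="#ff0000"/>
  <polyline points="72.356,42.548 214.569,62.210 165.365,18.372 127.586,71.040 178.454,46.861" fill="none" stroke="#ff0000"/>
</svg>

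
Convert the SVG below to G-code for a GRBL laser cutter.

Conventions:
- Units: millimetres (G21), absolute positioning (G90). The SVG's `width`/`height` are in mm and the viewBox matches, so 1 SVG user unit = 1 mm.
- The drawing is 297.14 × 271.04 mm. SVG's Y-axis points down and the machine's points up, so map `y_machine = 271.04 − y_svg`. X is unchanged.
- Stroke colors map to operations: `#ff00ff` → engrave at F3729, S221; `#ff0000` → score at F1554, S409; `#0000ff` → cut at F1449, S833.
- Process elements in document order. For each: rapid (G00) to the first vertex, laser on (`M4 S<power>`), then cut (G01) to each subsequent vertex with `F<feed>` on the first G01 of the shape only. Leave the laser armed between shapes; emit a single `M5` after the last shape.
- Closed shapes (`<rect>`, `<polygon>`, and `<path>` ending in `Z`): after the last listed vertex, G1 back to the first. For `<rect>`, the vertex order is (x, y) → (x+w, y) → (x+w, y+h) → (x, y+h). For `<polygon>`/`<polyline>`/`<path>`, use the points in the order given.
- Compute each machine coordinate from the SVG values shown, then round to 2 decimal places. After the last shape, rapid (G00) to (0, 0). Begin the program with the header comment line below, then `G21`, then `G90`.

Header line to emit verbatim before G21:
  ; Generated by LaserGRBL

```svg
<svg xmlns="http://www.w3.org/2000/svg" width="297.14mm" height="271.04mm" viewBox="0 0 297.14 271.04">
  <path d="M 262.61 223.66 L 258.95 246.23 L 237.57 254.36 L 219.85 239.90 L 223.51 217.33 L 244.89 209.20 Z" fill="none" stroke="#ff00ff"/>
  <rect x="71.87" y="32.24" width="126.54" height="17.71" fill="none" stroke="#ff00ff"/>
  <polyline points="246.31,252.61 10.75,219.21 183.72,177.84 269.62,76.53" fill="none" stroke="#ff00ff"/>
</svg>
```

; Generated by LaserGRBL
G21
G90
G00 X262.61 Y47.38
M4 S221
G01 X258.95 Y24.81 F3729
G01 X237.57 Y16.68
G01 X219.85 Y31.14
G01 X223.51 Y53.71
G01 X244.89 Y61.84
G01 X262.61 Y47.38
G00 X71.87 Y238.80
M4 S221
G01 X198.41 Y238.80 F3729
G01 X198.41 Y221.09
G01 X71.87 Y221.09
G01 X71.87 Y238.80
G00 X246.31 Y18.43
M4 S221
G01 X10.75 Y51.83 F3729
G01 X183.72 Y93.20
G01 X269.62 Y194.51
M5
G00 X0.00 Y0.00

viewBox `0 0 297.14 271.04` with mm width/height → 1 unit = 1 mm. Flip: y_m = 271.04 − y_svg.

**Shape 1** — `<path>` regular polygon, stroke `#ff00ff` → engrave (S221, F3729). Machine vertices: (262.61,47.38) → (258.95,24.81) → (237.57,16.68) → (219.85,31.14) → (223.51,53.71) → (244.89,61.84) → (262.61,47.38). Closed: final G1 returns to the first vertex.

**Shape 2** — `<rect>` rectangle, stroke `#ff00ff` → engrave (S221, F3729). Machine vertices: (71.87,238.80) → (198.41,238.80) → (198.41,221.09) → (71.87,221.09) → (71.87,238.80). Closed: final G1 returns to the first vertex.

**Shape 3** — `<polyline>` open polyline, stroke `#ff00ff` → engrave (S221, F3729). Machine vertices: (246.31,18.43) → (10.75,51.83) → (183.72,93.20) → (269.62,194.51). Open path.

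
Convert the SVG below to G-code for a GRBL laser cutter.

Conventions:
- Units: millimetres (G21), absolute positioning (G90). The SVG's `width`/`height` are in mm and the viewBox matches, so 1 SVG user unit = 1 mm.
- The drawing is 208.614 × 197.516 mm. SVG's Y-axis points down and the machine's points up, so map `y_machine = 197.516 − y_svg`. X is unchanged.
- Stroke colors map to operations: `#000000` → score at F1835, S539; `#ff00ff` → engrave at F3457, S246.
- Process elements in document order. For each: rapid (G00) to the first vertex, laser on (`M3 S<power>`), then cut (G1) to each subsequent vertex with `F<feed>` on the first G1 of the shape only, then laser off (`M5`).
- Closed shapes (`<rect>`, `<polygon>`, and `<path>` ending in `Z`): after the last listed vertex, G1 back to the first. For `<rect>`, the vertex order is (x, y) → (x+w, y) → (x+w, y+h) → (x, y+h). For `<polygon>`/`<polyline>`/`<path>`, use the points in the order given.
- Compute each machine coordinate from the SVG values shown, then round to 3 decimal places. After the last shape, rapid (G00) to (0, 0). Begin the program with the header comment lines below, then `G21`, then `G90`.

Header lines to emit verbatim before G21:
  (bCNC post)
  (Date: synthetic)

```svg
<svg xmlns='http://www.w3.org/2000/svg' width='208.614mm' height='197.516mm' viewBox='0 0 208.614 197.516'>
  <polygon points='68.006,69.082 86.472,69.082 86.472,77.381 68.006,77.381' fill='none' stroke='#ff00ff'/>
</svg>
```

Since the viewBox matches the mm dimensions, user units are millimetres directly. The only transform is the Y-flip y_m = 197.516 − y_svg.

Shape 1 is a rectangle drawn with `<polygon>`. Its stroke #ff00ff means engrave at S246, F3457. After flipping Y the toolpath is (68.006,128.434) → (86.472,128.434) → (86.472,120.135) → (68.006,120.135) → (68.006,128.434), returning to the start.

(bCNC post)
(Date: synthetic)
G21
G90
G00 X68.006 Y128.434
M3 S246
G1 X86.472 Y128.434 F3457
G1 X86.472 Y120.135
G1 X68.006 Y120.135
G1 X68.006 Y128.434
M5
G00 X0.000 Y0.000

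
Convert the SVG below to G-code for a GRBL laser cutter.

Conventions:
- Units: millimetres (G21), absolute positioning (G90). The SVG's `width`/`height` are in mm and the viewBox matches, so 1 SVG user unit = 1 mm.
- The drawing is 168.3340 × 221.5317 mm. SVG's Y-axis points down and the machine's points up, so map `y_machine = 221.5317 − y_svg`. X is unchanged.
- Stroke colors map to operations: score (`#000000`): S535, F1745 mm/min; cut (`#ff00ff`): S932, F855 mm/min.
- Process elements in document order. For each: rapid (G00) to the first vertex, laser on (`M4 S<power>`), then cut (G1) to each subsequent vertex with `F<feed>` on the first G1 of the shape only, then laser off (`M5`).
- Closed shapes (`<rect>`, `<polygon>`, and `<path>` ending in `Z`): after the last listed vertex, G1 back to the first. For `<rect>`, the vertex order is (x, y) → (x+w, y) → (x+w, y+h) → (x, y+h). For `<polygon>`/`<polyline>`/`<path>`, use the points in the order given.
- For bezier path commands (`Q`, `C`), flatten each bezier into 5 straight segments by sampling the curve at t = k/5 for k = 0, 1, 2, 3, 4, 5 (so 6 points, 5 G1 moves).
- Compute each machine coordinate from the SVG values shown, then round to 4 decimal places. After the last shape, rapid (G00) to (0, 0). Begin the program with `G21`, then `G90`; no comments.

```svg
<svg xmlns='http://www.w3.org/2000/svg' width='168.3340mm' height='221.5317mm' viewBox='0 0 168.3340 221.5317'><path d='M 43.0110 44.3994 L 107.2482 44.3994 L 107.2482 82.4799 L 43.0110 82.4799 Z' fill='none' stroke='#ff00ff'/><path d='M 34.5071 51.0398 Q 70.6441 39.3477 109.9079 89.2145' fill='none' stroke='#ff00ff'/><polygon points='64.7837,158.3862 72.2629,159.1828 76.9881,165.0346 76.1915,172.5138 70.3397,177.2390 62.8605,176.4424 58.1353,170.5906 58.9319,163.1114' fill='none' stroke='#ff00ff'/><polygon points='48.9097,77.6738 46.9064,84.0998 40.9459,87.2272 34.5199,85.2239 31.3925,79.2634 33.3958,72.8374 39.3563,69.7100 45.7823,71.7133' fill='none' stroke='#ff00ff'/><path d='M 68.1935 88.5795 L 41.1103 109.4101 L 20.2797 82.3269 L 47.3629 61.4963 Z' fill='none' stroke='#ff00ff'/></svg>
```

Since the viewBox matches the mm dimensions, user units are millimetres directly. The only transform is the Y-flip y_m = 221.5317 − y_svg.

Shape 1 is a rectangle drawn with `<path>`. Its stroke #ff00ff means cut at S932, F855. After flipping Y the toolpath is (43.0110,177.1323) → (107.2482,177.1323) → (107.2482,139.0518) → (43.0110,139.0518) → (43.0110,177.1323), returning to the start.

Shape 2 is a quadratic bezier drawn with `<path>`. Its stroke #ff00ff means cut at S932, F855. After flipping Y the toolpath is (34.5071,170.4919) → (49.0870,172.7064) → (63.9170,169.9962) → (78.9971,162.3612) → (94.3275,149.8016) → (109.9079,132.3172).

Shape 3 is a regular polygon drawn with `<polygon>`. Its stroke #ff00ff means cut at S932, F855. After flipping Y the toolpath is (64.7837,63.1455) → (72.2629,62.3489) → (76.9881,56.4971) → (76.1915,49.0179) → (70.3397,44.2927) → (62.8605,45.0893) → (58.1353,50.9411) → (58.9319,58.4203) → (64.7837,63.1455), returning to the start.

Shape 4 is a regular polygon drawn with `<polygon>`. Its stroke #ff00ff means cut at S932, F855. After flipping Y the toolpath is (48.9097,143.8579) → (46.9064,137.4319) → (40.9459,134.3045) → (34.5199,136.3078) → (31.3925,142.2683) → (33.3958,148.6943) → (39.3563,151.8217) → (45.7823,149.8184) → (48.9097,143.8579), returning to the start.

Shape 5 is a regular polygon drawn with `<path>`. Its stroke #ff00ff means cut at S932, F855. After flipping Y the toolpath is (68.1935,132.9522) → (41.1103,112.1216) → (20.2797,139.2048) → (47.3629,160.0354) → (68.1935,132.9522), returning to the start.

G21
G90
G00 X43.0110 Y177.1323
M4 S932
G1 X107.2482 Y177.1323 F855
G1 X107.2482 Y139.0518
G1 X43.0110 Y139.0518
G1 X43.0110 Y177.1323
M5
G00 X34.5071 Y170.4919
M4 S932
G1 X49.0870 Y172.7064 F855
G1 X63.9170 Y169.9962
G1 X78.9971 Y162.3612
G1 X94.3275 Y149.8016
G1 X109.9079 Y132.3172
M5
G00 X64.7837 Y63.1455
M4 S932
G1 X72.2629 Y62.3489 F855
G1 X76.9881 Y56.4971
G1 X76.1915 Y49.0179
G1 X70.3397 Y44.2927
G1 X62.8605 Y45.0893
G1 X58.1353 Y50.9411
G1 X58.9319 Y58.4203
G1 X64.7837 Y63.1455
M5
G00 X48.9097 Y143.8579
M4 S932
G1 X46.9064 Y137.4319 F855
G1 X40.9459 Y134.3045
G1 X34.5199 Y136.3078
G1 X31.3925 Y142.2683
G1 X33.3958 Y148.6943
G1 X39.3563 Y151.8217
G1 X45.7823 Y149.8184
G1 X48.9097 Y143.8579
M5
G00 X68.1935 Y132.9522
M4 S932
G1 X41.1103 Y112.1216 F855
G1 X20.2797 Y139.2048
G1 X47.3629 Y160.0354
G1 X68.1935 Y132.9522
M5
G00 X0.0000 Y0.0000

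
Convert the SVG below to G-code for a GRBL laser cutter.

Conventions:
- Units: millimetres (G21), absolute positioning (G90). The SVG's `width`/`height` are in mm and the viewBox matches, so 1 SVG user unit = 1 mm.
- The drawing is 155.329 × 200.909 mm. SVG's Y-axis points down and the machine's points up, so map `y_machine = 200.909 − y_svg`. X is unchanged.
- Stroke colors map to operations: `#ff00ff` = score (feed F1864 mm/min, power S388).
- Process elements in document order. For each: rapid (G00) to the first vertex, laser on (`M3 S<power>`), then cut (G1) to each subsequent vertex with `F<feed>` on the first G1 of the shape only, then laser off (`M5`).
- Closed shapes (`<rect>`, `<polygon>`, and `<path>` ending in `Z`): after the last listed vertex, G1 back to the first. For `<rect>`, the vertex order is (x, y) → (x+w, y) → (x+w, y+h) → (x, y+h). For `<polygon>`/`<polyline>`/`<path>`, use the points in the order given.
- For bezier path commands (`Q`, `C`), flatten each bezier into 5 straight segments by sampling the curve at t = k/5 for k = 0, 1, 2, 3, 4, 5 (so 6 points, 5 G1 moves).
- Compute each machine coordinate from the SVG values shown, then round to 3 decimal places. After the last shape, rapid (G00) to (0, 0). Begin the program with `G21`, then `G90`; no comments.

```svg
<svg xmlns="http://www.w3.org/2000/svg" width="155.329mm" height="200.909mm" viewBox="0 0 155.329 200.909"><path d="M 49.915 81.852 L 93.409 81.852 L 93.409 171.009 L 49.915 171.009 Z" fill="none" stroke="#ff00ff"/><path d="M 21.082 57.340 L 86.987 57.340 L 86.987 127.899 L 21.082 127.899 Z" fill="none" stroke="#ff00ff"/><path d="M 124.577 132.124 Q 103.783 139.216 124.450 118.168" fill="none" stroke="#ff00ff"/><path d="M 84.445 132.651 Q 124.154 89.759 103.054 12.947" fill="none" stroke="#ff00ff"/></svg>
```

1 u = 1 mm; y_m = 200.909 − y.

[1] `<path>` rectangle, #ff00ff→score S388 F1864: (49.915,119.057) → (93.409,119.057) → (93.409,29.900) → (49.915,29.900) → (49.915,119.057) (closed)

[2] `<path>` rectangle, #ff00ff→score S388 F1864: (21.082,143.569) → (86.987,143.569) → (86.987,73.010) → (21.082,73.010) → (21.082,143.569) (closed)

[3] `<path>` quadratic bezier, #ff00ff→score S388 F1864: (124.577,68.785) → (117.918,67.074) → (114.576,67.614) → (114.550,70.405) → (117.842,75.447) → (124.450,82.741)

[4] `<path>` quadratic bezier, #ff00ff→score S388 F1864: (84.445,68.258) → (97.896,86.772) → (106.483,107.999) → (110.205,131.940) → (109.062,158.594) → (103.054,187.962)

G21
G90
G00 X49.915 Y119.057
M3 S388
G1 X93.409 Y119.057 F1864
G1 X93.409 Y29.900
G1 X49.915 Y29.900
G1 X49.915 Y119.057
M5
G00 X21.082 Y143.569
M3 S388
G1 X86.987 Y143.569 F1864
G1 X86.987 Y73.010
G1 X21.082 Y73.010
G1 X21.082 Y143.569
M5
G00 X124.577 Y68.785
M3 S388
G1 X117.918 Y67.074 F1864
G1 X114.576 Y67.614
G1 X114.550 Y70.405
G1 X117.842 Y75.447
G1 X124.450 Y82.741
M5
G00 X84.445 Y68.258
M3 S388
G1 X97.896 Y86.772 F1864
G1 X106.483 Y107.999
G1 X110.205 Y131.940
G1 X109.062 Y158.594
G1 X103.054 Y187.962
M5
G00 X0.000 Y0.000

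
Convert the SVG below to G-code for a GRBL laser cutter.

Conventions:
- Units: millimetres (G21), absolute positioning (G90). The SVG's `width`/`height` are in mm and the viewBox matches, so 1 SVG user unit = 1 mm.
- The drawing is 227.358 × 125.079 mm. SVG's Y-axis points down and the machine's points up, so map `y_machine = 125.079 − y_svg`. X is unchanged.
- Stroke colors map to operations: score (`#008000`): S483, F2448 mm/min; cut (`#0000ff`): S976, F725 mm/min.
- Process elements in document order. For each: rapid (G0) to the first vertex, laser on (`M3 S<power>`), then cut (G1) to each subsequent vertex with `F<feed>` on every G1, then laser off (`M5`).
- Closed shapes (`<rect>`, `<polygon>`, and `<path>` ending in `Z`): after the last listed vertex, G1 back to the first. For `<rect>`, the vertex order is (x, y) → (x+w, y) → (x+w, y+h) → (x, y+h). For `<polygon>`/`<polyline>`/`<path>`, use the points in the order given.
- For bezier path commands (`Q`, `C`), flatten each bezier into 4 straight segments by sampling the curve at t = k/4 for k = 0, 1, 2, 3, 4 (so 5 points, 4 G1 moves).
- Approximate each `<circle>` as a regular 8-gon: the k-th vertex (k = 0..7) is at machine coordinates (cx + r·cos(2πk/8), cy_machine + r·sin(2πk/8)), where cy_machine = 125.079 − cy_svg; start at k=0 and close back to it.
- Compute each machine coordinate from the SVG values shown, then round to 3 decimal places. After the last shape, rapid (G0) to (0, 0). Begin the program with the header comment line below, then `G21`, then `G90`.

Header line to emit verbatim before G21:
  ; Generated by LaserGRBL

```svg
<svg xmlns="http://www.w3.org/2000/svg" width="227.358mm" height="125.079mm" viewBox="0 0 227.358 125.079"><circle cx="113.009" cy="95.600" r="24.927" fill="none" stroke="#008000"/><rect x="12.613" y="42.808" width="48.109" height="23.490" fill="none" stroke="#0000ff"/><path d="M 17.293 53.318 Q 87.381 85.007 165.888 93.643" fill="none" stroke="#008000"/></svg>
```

1 u = 1 mm; y_m = 125.079 − y.

[1] `<circle>` circle, #008000→score S483 F2448: (137.936,29.479) → (130.635,47.105) → (113.009,54.406) → (95.383,47.105) → (88.082,29.479) → (95.383,11.853) → (113.009,4.552) → (130.635,11.853) → (137.936,29.479) (closed)

[2] `<rect>` rectangle, #0000ff→cut S976 F725: (12.613,82.271) → (60.722,82.271) → (60.722,58.781) → (12.613,58.781) → (12.613,82.271) (closed)

[3] `<path>` quadratic bezier, #008000→score S483 F2448: (17.293,71.761) → (52.863,57.357) → (89.486,45.835) → (127.161,37.195) → (165.888,31.436)

; Generated by LaserGRBL
G21
G90
G0 X137.936 Y29.479
M3 S483
G1 X130.635 Y47.105 F2448
G1 X113.009 Y54.406 F2448
G1 X95.383 Y47.105 F2448
G1 X88.082 Y29.479 F2448
G1 X95.383 Y11.853 F2448
G1 X113.009 Y4.552 F2448
G1 X130.635 Y11.853 F2448
G1 X137.936 Y29.479 F2448
M5
G0 X12.613 Y82.271
M3 S976
G1 X60.722 Y82.271 F725
G1 X60.722 Y58.781 F725
G1 X12.613 Y58.781 F725
G1 X12.613 Y82.271 F725
M5
G0 X17.293 Y71.761
M3 S483
G1 X52.863 Y57.357 F2448
G1 X89.486 Y45.835 F2448
G1 X127.161 Y37.195 F2448
G1 X165.888 Y31.436 F2448
M5
G0 X0.000 Y0.000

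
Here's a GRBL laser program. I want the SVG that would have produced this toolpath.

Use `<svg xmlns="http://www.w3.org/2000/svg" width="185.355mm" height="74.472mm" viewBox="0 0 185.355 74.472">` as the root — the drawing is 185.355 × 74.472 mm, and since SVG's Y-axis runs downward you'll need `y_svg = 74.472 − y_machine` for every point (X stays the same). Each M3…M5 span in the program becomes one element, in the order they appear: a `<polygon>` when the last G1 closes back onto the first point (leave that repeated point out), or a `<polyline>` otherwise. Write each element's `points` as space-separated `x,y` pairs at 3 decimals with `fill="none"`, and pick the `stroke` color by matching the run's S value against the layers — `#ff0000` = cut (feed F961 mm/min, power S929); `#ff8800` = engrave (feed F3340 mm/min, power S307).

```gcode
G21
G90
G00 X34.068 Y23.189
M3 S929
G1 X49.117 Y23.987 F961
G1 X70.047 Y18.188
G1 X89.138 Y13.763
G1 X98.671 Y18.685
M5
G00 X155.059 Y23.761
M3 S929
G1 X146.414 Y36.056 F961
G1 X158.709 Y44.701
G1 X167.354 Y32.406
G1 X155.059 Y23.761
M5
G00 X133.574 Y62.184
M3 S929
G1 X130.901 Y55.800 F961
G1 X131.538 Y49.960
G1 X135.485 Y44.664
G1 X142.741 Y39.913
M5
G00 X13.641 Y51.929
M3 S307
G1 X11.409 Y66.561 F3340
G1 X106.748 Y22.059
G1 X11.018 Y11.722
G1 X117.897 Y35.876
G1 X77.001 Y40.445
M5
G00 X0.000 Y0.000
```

Each laser-on run becomes one SVG element. Flip Y back into SVG space with y_svg = 74.472 − y_machine.

Run 1: S929 ⇒ cut layer `#ff0000`. The run is open, so emit a `<polyline>` with points (Y-flipped): 34.068,51.283 49.117,50.485 70.047,56.284 89.138,60.709 98.671,55.787.

Run 2: the run's S929 means `#ff0000` (cut). The run returns to its start, so emit a `<polygon>` with points (Y-flipped): 155.059,50.711 146.414,38.416 158.709,29.771 167.354,42.066.

Run 3: power S929 maps to stroke `#ff0000` (cut). The run is open, so emit a `<polyline>` with points (Y-flipped): 133.574,12.288 130.901,18.672 131.538,24.512 135.485,29.808 142.741,34.559.

Run 4: the run's S307 means `#ff8800` (engrave). The run is open, so emit a `<polyline>` with points (Y-flipped): 13.641,22.543 11.409,7.911 106.748,52.413 11.018,62.750 117.897,38.596 77.001,34.027.

<svg xmlns="http://www.w3.org/2000/svg" width="185.355mm" height="74.472mm" viewBox="0 0 185.355 74.472">
  <polyline points="34.068,51.283 49.117,50.485 70.047,56.284 89.138,60.709 98.671,55.787" fill="none" stroke="#ff0000"/>
  <polygon points="155.059,50.711 146.414,38.416 158.709,29.771 167.354,42.066" fill="none" stroke="#ff0000"/>
  <polyline points="133.574,12.288 130.901,18.672 131.538,24.512 135.485,29.808 142.741,34.559" fill="none" stroke="#ff0000"/>
  <polyline points="13.641,22.543 11.409,7.911 106.748,52.413 11.018,62.750 117.897,38.596 77.001,34.027" fill="none" stroke="#ff8800"/>
</svg>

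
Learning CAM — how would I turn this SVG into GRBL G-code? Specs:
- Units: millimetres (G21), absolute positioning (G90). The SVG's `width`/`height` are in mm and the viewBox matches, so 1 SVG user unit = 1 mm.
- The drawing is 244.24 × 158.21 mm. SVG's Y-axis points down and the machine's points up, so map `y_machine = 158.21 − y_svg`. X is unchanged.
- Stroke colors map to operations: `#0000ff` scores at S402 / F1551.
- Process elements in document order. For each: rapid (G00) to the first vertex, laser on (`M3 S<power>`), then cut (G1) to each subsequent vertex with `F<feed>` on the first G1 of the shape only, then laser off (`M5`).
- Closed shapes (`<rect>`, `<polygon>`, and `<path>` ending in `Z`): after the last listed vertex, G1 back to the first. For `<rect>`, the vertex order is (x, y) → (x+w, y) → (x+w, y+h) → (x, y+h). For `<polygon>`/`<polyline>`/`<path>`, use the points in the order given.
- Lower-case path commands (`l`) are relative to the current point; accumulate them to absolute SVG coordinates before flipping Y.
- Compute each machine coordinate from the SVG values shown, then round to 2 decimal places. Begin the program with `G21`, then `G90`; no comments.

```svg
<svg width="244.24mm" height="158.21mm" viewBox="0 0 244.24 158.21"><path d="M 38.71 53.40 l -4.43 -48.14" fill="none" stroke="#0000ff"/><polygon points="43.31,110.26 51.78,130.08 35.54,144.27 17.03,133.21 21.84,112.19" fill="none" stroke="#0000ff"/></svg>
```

1 u = 1 mm; y_m = 158.21 − y.

[1] `<path>` line segment, #0000ff→score S402 F1551: (38.71,104.81) → (34.28,152.95)

[2] `<polygon>` regular polygon, #0000ff→score S402 F1551: (43.31,47.95) → (51.78,28.13) → (35.54,13.94) → (17.03,25.00) → (21.84,46.02) → (43.31,47.95) (closed)

G21
G90
G00 X38.71 Y104.81
M3 S402
G1 X34.28 Y152.95 F1551
M5
G00 X43.31 Y47.95
M3 S402
G1 X51.78 Y28.13 F1551
G1 X35.54 Y13.94
G1 X17.03 Y25.00
G1 X21.84 Y46.02
G1 X43.31 Y47.95
M5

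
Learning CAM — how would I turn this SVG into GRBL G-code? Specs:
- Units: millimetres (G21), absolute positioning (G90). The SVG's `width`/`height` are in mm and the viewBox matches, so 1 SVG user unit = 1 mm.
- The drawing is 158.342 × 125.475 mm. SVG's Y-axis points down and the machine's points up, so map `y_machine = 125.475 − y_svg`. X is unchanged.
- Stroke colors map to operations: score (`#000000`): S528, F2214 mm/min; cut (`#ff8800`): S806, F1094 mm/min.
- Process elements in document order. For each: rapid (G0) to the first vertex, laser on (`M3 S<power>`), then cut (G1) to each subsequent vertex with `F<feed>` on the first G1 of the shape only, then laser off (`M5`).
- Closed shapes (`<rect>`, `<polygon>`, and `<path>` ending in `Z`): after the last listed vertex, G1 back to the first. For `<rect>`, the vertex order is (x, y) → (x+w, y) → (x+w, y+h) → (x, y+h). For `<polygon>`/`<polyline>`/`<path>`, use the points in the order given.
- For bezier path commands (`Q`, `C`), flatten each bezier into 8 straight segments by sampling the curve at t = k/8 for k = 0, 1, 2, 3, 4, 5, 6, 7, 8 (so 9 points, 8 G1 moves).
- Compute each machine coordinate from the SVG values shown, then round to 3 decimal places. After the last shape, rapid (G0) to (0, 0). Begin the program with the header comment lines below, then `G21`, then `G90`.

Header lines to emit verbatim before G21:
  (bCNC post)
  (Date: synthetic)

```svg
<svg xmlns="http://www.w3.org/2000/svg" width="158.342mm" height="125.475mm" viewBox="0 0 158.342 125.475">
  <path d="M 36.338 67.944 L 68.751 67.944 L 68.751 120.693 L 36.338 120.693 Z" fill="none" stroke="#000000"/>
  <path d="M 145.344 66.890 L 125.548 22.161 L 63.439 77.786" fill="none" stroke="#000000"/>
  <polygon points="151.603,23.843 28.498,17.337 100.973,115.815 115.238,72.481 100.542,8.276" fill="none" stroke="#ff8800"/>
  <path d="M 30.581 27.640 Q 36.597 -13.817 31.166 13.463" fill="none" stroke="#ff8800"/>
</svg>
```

viewBox `0 0 158.342 125.475` with mm width/height → 1 unit = 1 mm. Flip: y_m = 125.475 − y_svg.

**Shape 1** — `<path>` rectangle, stroke `#000000` → score (S528, F2214). Machine vertices: (36.338,57.531) → (68.751,57.531) → (68.751,4.782) → (36.338,4.782) → (36.338,57.531). Closed: final G1 returns to the first vertex.

**Shape 2** — `<path>` open polyline, stroke `#000000` → score (S528, F2214). Machine vertices: (145.344,58.585) → (125.548,103.314) → (63.439,47.689). Open path.

**Shape 3** — `<polygon>` closed polygon, stroke `#ff8800` → cut (S806, F1094). Machine vertices: (151.603,101.632) → (28.498,108.138) → (100.973,9.660) → (115.238,52.994) → (100.542,117.199) → (151.603,101.632). Closed: final G1 returns to the first vertex.

**Shape 4** — `<path>` quadratic bezier, stroke `#ff8800` → cut (S806, F1094). Control points (SVG): P0=(30.581,27.640), P1=(36.597,-13.817), P2=(31.166,13.463); sampled at t=k/8. Machine vertices: (30.581,97.835) → (31.906,107.125) → (32.874,114.267) → (33.483,119.262) → (33.735,122.108) → (33.630,122.806) → (33.166,121.356) → (32.345,117.758) → (31.166,112.012). Open path.

(bCNC post)
(Date: synthetic)
G21
G90
G0 X36.338 Y57.531
M3 S528
G1 X68.751 Y57.531 F2214
G1 X68.751 Y4.782
G1 X36.338 Y4.782
G1 X36.338 Y57.531
M5
G0 X145.344 Y58.585
M3 S528
G1 X125.548 Y103.314 F2214
G1 X63.439 Y47.689
M5
G0 X151.603 Y101.632
M3 S806
G1 X28.498 Y108.138 F1094
G1 X100.973 Y9.660
G1 X115.238 Y52.994
G1 X100.542 Y117.199
G1 X151.603 Y101.632
M5
G0 X30.581 Y97.835
M3 S806
G1 X31.906 Y107.125 F1094
G1 X32.874 Y114.267
G1 X33.483 Y119.262
G1 X33.735 Y122.108
G1 X33.630 Y122.806
G1 X33.166 Y121.356
G1 X32.345 Y117.758
G1 X31.166 Y112.012
M5
G0 X0.000 Y0.000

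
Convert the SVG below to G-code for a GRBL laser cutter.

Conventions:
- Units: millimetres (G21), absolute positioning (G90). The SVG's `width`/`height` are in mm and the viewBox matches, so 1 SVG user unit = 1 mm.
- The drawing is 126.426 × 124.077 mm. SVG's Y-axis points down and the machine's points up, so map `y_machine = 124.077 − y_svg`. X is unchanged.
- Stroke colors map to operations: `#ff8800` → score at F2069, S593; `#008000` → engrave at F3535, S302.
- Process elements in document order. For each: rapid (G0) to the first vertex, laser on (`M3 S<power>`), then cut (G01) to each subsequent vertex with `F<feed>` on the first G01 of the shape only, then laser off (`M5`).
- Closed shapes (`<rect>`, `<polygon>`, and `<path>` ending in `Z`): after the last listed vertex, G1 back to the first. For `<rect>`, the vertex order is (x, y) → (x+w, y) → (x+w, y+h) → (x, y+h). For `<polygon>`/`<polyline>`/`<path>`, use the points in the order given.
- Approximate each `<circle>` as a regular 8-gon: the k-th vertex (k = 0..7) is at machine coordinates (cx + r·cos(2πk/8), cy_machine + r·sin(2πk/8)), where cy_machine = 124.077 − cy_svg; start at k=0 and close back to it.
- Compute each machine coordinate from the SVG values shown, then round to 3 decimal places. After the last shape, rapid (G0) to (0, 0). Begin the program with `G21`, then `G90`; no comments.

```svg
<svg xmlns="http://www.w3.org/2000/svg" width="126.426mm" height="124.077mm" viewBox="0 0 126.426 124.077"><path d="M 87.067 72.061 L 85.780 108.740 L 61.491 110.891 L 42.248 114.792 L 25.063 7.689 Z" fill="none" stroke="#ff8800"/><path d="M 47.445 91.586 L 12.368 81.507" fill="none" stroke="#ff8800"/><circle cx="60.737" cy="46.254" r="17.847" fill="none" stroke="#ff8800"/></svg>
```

Since the viewBox matches the mm dimensions, user units are millimetres directly. The only transform is the Y-flip y_m = 124.077 − y_svg.

Shape 1 is a closed polygon drawn with `<path>`. Its stroke #ff8800 means score at S593, F2069. After flipping Y the toolpath is (87.067,52.016) → (85.780,15.337) → (61.491,13.186) → (42.248,9.285) → (25.063,116.388) → (87.067,52.016), returning to the start.

Shape 2 is a line segment drawn with `<path>`. Its stroke #ff8800 means score at S593, F2069. After flipping Y the toolpath is (47.445,32.491) → (12.368,42.570).

Shape 3 is a circle drawn with `<circle>`. Its stroke #ff8800 means score at S593, F2069. After flipping Y the toolpath is (78.584,77.823) → (73.357,90.443) → (60.737,95.670) → (48.117,90.443) → (42.890,77.823) → (48.117,65.203) → (60.737,59.976) → (73.357,65.203) → (78.584,77.823), returning to the start.

G21
G90
G0 X87.067 Y52.016
M3 S593
G01 X85.780 Y15.337 F2069
G01 X61.491 Y13.186
G01 X42.248 Y9.285
G01 X25.063 Y116.388
G01 X87.067 Y52.016
M5
G0 X47.445 Y32.491
M3 S593
G01 X12.368 Y42.570 F2069
M5
G0 X78.584 Y77.823
M3 S593
G01 X73.357 Y90.443 F2069
G01 X60.737 Y95.670
G01 X48.117 Y90.443
G01 X42.890 Y77.823
G01 X48.117 Y65.203
G01 X60.737 Y59.976
G01 X73.357 Y65.203
G01 X78.584 Y77.823
M5
G0 X0.000 Y0.000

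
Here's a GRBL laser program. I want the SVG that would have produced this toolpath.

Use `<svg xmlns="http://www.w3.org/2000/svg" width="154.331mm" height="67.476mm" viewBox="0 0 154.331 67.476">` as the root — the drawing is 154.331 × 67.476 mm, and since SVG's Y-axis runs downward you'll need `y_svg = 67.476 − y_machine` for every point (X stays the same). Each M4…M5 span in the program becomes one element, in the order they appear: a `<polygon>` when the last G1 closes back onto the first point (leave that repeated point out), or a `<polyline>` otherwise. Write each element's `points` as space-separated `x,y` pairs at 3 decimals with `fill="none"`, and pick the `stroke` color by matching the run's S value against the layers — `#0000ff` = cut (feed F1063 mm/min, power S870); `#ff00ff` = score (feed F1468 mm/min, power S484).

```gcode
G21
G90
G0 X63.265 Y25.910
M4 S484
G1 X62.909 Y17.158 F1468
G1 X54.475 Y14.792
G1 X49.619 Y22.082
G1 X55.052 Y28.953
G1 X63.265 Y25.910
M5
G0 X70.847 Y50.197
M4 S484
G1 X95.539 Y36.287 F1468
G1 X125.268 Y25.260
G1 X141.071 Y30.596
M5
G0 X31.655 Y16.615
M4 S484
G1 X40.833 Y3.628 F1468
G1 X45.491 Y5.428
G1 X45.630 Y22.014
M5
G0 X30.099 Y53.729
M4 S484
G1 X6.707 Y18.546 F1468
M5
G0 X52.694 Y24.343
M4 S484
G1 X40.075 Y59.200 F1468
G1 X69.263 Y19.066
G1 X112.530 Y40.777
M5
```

<svg xmlns="http://www.w3.org/2000/svg" width="154.331mm" height="67.476mm" viewBox="0 0 154.331 67.476">
  <polygon points="63.265,41.566 62.909,50.318 54.475,52.684 49.619,45.394 55.052,38.523" fill="none" stroke="#ff00ff"/>
  <polyline points="70.847,17.279 95.539,31.189 125.268,42.216 141.071,36.880" fill="none" stroke="#ff00ff"/>
  <polyline points="31.655,50.861 40.833,63.848 45.491,62.048 45.630,45.462" fill="none" stroke="#ff00ff"/>
  <polyline points="30.099,13.747 6.707,48.930" fill="none" stroke="#ff00ff"/>
  <polyline points="52.694,43.133 40.075,8.276 69.263,48.410 112.530,26.699" fill="none" stroke="#ff00ff"/>
</svg>

y_svg = 67.476 − y_m. Every run uses S484, so all elements get stroke `#ff00ff` (score).

[1] closed run; points: 63.265,41.566 62.909,50.318 54.475,52.684 49.619,45.394 55.052,38.523

[2] open run; points: 70.847,17.279 95.539,31.189 125.268,42.216 141.071,36.880

[3] open run; points: 31.655,50.861 40.833,63.848 45.491,62.048 45.630,45.462

[4] open run; points: 30.099,13.747 6.707,48.930

[5] open run; points: 52.694,43.133 40.075,8.276 69.263,48.410 112.530,26.699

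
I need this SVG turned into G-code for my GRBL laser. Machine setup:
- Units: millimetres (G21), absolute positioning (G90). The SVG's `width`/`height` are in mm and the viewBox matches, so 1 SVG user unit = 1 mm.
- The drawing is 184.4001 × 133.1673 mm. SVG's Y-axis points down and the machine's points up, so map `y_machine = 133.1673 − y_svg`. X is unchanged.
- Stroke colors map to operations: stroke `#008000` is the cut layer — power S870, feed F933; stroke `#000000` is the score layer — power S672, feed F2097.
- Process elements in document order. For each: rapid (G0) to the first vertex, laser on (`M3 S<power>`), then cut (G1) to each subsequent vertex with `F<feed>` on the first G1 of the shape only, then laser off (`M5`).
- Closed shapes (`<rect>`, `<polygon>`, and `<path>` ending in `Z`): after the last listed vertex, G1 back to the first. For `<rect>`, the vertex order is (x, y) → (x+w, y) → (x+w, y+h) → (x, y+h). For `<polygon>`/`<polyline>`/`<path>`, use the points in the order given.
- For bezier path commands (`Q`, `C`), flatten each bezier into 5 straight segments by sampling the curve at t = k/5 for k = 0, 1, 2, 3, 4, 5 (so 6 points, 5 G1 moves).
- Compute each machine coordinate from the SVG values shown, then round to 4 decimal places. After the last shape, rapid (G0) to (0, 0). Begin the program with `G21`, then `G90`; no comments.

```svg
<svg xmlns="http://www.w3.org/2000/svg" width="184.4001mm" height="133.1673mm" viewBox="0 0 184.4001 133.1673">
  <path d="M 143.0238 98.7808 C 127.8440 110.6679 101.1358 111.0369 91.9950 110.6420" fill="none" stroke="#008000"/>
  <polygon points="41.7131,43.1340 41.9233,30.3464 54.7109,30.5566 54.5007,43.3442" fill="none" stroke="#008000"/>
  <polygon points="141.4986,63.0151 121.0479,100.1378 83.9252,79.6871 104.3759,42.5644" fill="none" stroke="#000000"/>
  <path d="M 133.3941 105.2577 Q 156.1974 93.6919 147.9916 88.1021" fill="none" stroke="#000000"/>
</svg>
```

G21
G90
G0 X143.0238 Y34.3865
M3 S870
G1 X132.7653 Y28.5504 F933
G1 X121.1365 Y24.9624
G1 X109.5342 Y23.1064
G1 X99.3548 Y22.4661
G1 X91.9950 Y22.5253
M5
G0 X41.7131 Y90.0333
M3 S870
G1 X41.9233 Y102.8209 F933
G1 X54.7109 Y102.6107
G1 X54.5007 Y89.8231
G1 X41.7131 Y90.0333
M5
G0 X141.4986 Y70.1522
M3 S672
G1 X121.0479 Y33.0295 F2097
G1 X83.9252 Y53.4802
G1 X104.3759 Y90.6029
G1 X141.4986 Y70.1522
M5
G0 X133.3941 Y27.9096
M3 S672
G1 X141.2751 Y32.2969 F2097
G1 X146.6753 Y36.2061
G1 X149.5948 Y39.6372
G1 X150.0336 Y42.5902
G1 X147.9916 Y45.0652
M5
G0 X0.0000 Y0.0000

Since the viewBox matches the mm dimensions, user units are millimetres directly. The only transform is the Y-flip y_m = 133.1673 − y_svg.

Shape 1 is a cubic bezier drawn with `<path>`. Its stroke #008000 means cut at S870, F933. After flipping Y the toolpath is (143.0238,34.3865) → (132.7653,28.5504) → (121.1365,24.9624) → (109.5342,23.1064) → (99.3548,22.4661) → (91.9950,22.5253).

Shape 2 is a regular polygon drawn with `<polygon>`. Its stroke #008000 means cut at S870, F933. After flipping Y the toolpath is (41.7131,90.0333) → (41.9233,102.8209) → (54.7109,102.6107) → (54.5007,89.8231) → (41.7131,90.0333), returning to the start.

Shape 3 is a regular polygon drawn with `<polygon>`. Its stroke #000000 means score at S672, F2097. After flipping Y the toolpath is (141.4986,70.1522) → (121.0479,33.0295) → (83.9252,53.4802) → (104.3759,90.6029) → (141.4986,70.1522), returning to the start.

Shape 4 is a quadratic bezier drawn with `<path>`. Its stroke #000000 means score at S672, F2097. After flipping Y the toolpath is (133.3941,27.9096) → (141.2751,32.2969) → (146.6753,36.2061) → (149.5948,39.6372) → (150.0336,42.5902) → (147.9916,45.0652).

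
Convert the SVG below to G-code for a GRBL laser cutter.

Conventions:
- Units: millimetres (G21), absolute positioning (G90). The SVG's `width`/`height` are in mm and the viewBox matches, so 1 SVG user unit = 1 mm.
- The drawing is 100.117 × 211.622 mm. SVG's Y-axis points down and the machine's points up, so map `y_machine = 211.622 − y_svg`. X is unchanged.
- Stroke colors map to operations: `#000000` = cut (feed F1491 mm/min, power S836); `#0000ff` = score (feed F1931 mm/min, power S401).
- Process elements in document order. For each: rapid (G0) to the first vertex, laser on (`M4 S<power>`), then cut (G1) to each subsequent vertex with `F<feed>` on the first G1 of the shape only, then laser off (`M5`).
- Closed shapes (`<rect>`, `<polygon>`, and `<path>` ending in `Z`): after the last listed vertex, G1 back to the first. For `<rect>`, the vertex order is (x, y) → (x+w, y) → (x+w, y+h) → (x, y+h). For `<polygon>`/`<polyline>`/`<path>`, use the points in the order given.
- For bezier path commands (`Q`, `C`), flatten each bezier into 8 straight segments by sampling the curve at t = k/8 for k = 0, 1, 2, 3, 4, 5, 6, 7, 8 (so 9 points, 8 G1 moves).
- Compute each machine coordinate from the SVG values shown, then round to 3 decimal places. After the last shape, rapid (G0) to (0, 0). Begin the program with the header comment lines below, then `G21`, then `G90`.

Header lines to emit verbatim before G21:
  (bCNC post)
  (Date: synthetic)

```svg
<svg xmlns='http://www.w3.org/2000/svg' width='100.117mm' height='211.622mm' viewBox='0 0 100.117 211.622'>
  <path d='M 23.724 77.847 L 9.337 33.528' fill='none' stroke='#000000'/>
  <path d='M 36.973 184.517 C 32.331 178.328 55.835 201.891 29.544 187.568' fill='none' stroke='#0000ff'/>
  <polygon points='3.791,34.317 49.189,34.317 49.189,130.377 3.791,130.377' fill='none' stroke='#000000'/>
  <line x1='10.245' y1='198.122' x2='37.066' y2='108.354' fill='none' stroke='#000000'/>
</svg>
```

(bCNC post)
(Date: synthetic)
G21
G90
G0 X23.724 Y133.775
M4 S836
G1 X9.337 Y178.094 F1491
M5
G0 X36.973 Y27.105
M4 S401
G1 X36.399 Y28.163 F1931
G1 X37.551 Y27.225
G1 X39.515 Y25.083
G1 X41.377 Y22.529
G1 X42.224 Y20.357
G1 X41.144 Y19.359
G1 X37.221 Y20.327
G1 X29.544 Y24.054
M5
G0 X3.791 Y177.305
M4 S836
G1 X49.189 Y177.305 F1491
G1 X49.189 Y81.245
G1 X3.791 Y81.245
G1 X3.791 Y177.305
M5
G0 X10.245 Y13.500
M4 S836
G1 X37.066 Y103.268 F1491
M5
G0 X0.000 Y0.000

1 u = 1 mm; y_m = 211.622 − y.

[1] `<path>` line segment, #000000→cut S836 F1491: (23.724,133.775) → (9.337,178.094)

[2] `<path>` cubic bezier, #0000ff→score S401 F1931: (36.973,27.105) → (36.399,28.163) → (37.551,27.225) → (39.515,25.083) → (41.377,22.529) → (42.224,20.357) → (41.144,19.359) → (37.221,20.327) → (29.544,24.054)

[3] `<polygon>` rectangle, #000000→cut S836 F1491: (3.791,177.305) → (49.189,177.305) → (49.189,81.245) → (3.791,81.245) → (3.791,177.305) (closed)

[4] `<line>` line segment, #000000→cut S836 F1491: (10.245,13.500) → (37.066,103.268)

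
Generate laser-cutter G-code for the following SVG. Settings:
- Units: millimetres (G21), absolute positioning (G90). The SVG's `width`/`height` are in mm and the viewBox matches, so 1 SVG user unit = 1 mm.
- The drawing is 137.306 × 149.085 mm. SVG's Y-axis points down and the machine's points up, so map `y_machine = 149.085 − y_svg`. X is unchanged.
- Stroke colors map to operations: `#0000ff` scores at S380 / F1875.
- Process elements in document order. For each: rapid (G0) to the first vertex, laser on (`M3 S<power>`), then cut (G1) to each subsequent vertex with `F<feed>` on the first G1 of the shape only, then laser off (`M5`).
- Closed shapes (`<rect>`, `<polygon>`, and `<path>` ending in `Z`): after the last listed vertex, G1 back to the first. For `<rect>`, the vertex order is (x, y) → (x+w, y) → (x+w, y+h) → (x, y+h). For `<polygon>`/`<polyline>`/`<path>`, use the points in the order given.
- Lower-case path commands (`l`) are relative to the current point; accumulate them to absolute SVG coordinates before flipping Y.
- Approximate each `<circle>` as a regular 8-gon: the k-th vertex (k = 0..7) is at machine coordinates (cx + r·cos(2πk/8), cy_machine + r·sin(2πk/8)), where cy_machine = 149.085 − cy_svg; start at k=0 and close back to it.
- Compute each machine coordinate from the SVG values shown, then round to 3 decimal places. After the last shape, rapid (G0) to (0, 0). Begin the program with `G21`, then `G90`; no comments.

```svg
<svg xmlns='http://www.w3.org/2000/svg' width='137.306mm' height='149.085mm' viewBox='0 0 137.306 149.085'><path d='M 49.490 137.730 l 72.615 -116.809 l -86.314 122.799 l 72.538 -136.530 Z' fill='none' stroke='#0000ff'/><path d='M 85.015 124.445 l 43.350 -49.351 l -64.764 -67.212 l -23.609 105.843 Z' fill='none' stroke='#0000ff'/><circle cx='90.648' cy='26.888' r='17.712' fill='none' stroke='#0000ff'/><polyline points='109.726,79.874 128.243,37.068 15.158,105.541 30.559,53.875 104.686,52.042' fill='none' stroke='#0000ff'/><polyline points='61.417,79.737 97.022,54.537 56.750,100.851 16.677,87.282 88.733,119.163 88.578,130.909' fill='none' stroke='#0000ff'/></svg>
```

G21
G90
G0 X49.490 Y11.355
M3 S380
G1 X122.105 Y128.164 F1875
G1 X35.791 Y5.365
G1 X108.329 Y141.895
G1 X49.490 Y11.355
M5
G0 X85.015 Y24.640
M3 S380
G1 X128.365 Y73.991 F1875
G1 X63.601 Y141.203
G1 X39.992 Y35.360
G1 X85.015 Y24.640
M5
G0 X108.360 Y122.197
M3 S380
G1 X103.172 Y134.721 F1875
G1 X90.648 Y139.909
G1 X78.124 Y134.721
G1 X72.936 Y122.197
G1 X78.124 Y109.673
G1 X90.648 Y104.485
G1 X103.172 Y109.673
G1 X108.360 Y122.197
M5
G0 X109.726 Y69.211
M3 S380
G1 X128.243 Y112.017 F1875
G1 X15.158 Y43.544
G1 X30.559 Y95.210
G1 X104.686 Y97.043
M5
G0 X61.417 Y69.348
M3 S380
G1 X97.022 Y94.548 F1875
G1 X56.750 Y48.234
G1 X16.677 Y61.803
G1 X88.733 Y29.922
G1 X88.578 Y18.176
M5
G0 X0.000 Y0.000

1 u = 1 mm; y_m = 149.085 − y.

[1] `<path>` closed polygon, #0000ff→score S380 F1875: (49.490,11.355) → (122.105,128.164) → (35.791,5.365) → (108.329,141.895) → (49.490,11.355) (closed)

[2] `<path>` closed polygon, #0000ff→score S380 F1875: (85.015,24.640) → (128.365,73.991) → (63.601,141.203) → (39.992,35.360) → (85.015,24.640) (closed)

[3] `<circle>` circle, #0000ff→score S380 F1875: (108.360,122.197) → (103.172,134.721) → (90.648,139.909) → (78.124,134.721) → (72.936,122.197) → (78.124,109.673) → (90.648,104.485) → (103.172,109.673) → (108.360,122.197) (closed)

[4] `<polyline>` open polyline, #0000ff→score S380 F1875: (109.726,69.211) → (128.243,112.017) → (15.158,43.544) → (30.559,95.210) → (104.686,97.043)

[5] `<polyline>` open polyline, #0000ff→score S380 F1875: (61.417,69.348) → (97.022,94.548) → (56.750,48.234) → (16.677,61.803) → (88.733,29.922) → (88.578,18.176)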